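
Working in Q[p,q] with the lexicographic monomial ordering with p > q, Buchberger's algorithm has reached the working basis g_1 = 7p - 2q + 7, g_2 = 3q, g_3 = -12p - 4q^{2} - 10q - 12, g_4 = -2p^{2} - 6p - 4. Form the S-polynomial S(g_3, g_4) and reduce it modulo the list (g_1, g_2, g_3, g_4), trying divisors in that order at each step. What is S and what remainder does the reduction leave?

lcm(LM(g_3), LM(g_4)) = p^{2}.
S = (lcm/LT(g_3))·g_3 − (lcm/LT(g_4))·g_4 = \tfrac{1}{3}pq^{2} + \tfrac{5}{6}pq - 2p - 2.
Reduce S modulo (g_1, g_2, g_3, g_4) in that order:
  leading term pq^{2}: subtract (\tfrac{1}{21}q^{2})·g_1 from \tfrac{1}{3}pq^{2} + \tfrac{5}{6}pq - 2p - 2 → \tfrac{5}{6}pq - 2p + \tfrac{2}{21}q^{3} - \tfrac{1}{3}q^{2} - 2
  leading term pq: subtract (\tfrac{5}{42}q)·g_1 from \tfrac{5}{6}pq - 2p + \tfrac{2}{21}q^{3} - \tfrac{1}{3}q^{2} - 2 → -2p + \tfrac{2}{21}q^{3} - \tfrac{2}{21}q^{2} - \tfrac{5}{6}q - 2
  leading term p: subtract (-\tfrac{2}{7})·g_1 from -2p + \tfrac{2}{21}q^{3} - \tfrac{2}{21}q^{2} - \tfrac{5}{6}q - 2 → \tfrac{2}{21}q^{3} - \tfrac{2}{21}q^{2} - \tfrac{59}{42}q
  leading term q^{3}: subtract (\tfrac{2}{63}q^{2})·g_2 from \tfrac{2}{21}q^{3} - \tfrac{2}{21}q^{2} - \tfrac{59}{42}q → -\tfrac{2}{21}q^{2} - \tfrac{59}{42}q
  leading term q^{2}: subtract (-\tfrac{2}{63}q)·g_2 from -\tfrac{2}{21}q^{2} - \tfrac{59}{42}q → -\tfrac{59}{42}q
  leading term q: subtract (-\tfrac{59}{126})·g_2 from -\tfrac{59}{42}q → 0
The remainder is 0, so this S-polynomial contributes no new basis element.
An S-polynomial is built so that the two leading terms cancel; whether anything survives reduction is exactly the Gröbner-basis criterion.

S(g_3, g_4) = \tfrac{1}{3}pq^{2} + \tfrac{5}{6}pq - 2p - 2; remainder on division = 0.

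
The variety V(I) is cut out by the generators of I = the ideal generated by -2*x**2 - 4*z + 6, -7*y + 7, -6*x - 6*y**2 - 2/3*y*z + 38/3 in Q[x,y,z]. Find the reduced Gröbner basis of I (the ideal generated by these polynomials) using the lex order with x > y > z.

f_1 = -2*x**2 - 4*z + 6, LT = x**2.
f_2 = -7*y + 7, LT = y.
f_3 = -6*x - 6*y**2 - 2/3*y*z + 38/3, LT = x.

S(f_1,f_3): lcm = x**2. S = -x*y**2 - 1/9*x*y*z + 19/9*x + 2*z - 3.
  leading term x*y**2: subtract (1/7*x*y)·f_2 from -x*y**2 - 1/9*x*y*z + 19/9*x + 2*z - 3 → -1/9*x*y*z - x*y + 19/9*x + 2*z - 3
  leading term x*y*z: subtract (1/63*x*z)·f_2 from -1/9*x*y*z - x*y + 19/9*x + 2*z - 3 → -x*y - 1/9*x*z + 19/9*x + 2*z - 3
  leading term x*y: subtract (1/7*x)·f_2 from -x*y - 1/9*x*z + 19/9*x + 2*z - 3 → -1/9*x*z + 10/9*x + 2*z - 3
  leading term x*z: subtract (1/54*z)·f_3 from -1/9*x*z + 10/9*x + 2*z - 3 → 10/9*x + 1/9*y**2*z + 1/81*y*z**2 + 143/81*z - 3
  leading term x: subtract (-5/27)·f_3 from 10/9*x + 1/9*y**2*z + 1/81*y*z**2 + 143/81*z - 3 → 1/9*y**2*z - 10/9*y**2 + 1/81*y*z**2 - 10/81*y*z + 143/81*z - 53/81
  leading term y**2*z: subtract (-1/63*y*z)·f_2 from 1/9*y**2*z - 10/9*y**2 + 1/81*y*z**2 - 10/81*y*z + 143/81*z - 53/81 → -10/9*y**2 + 1/81*y*z**2 - 1/81*y*z + 143/81*z - 53/81
  leading term y**2: subtract (10/63*y)·f_2 from -10/9*y**2 + 1/81*y*z**2 - 1/81*y*z + 143/81*z - 53/81 → 1/81*y*z**2 - 1/81*y*z - 10/9*y + 143/81*z - 53/81
  leading term y*z**2: subtract (-1/567*z**2)·f_2 from 1/81*y*z**2 - 1/81*y*z - 10/9*y + 143/81*z - 53/81 → -1/81*y*z - 10/9*y + 1/81*z**2 + 143/81*z - 53/81
  leading term y*z: subtract (1/567*z)·f_2 from -1/81*y*z - 10/9*y + 1/81*z**2 + 143/81*z - 53/81 → -10/9*y + 1/81*z**2 + 142/81*z - 53/81
  leading term y: subtract (10/63)·f_2 from -10/9*y + 1/81*z**2 + 142/81*z - 53/81 → 1/81*z**2 + 142/81*z - 143/81
  leading term z**2: no divisor's leading term divides it; move 1/81*z**2 to the remainder.
  leading term z: no divisor's leading term divides it; move 142/81*z to the remainder.
  leading term 1: no divisor's leading term divides it; move -143/81 to the remainder.
  remainder 1/81*z**2 + 142/81*z - 143/81 ≠ 0; add g_4 = 1/81*z**2 + 142/81*z - 143/81 to the basis.

The other S-polynomials (S(f_1,f_2), S(f_2,f_3), S(f_1,g_4), S(f_2,g_4), S(f_3,g_4)) all reduce to 0 modulo the current basis, so we have a Gröbner basis.
Inter-reduce: drop elements whose leading term is divisible by another's, tail-reduce, and make monic.

G = {x + 1/9*z - 10/9, y - 1, z**2 + 142*z - 143}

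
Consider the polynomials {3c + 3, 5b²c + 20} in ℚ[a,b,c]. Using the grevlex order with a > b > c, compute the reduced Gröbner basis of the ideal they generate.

G = {b² - 4, c + 1}

f_1 = 3c + 3, LT = c.
f_2 = 5b²c + 20, LT = b²c.

S(f_1,f_2): lcm = b²c. S = b² - 4.
  reduce S modulo (f_1, f_2):
  remainder b² - 4 ≠ 0; add g_3 = b² - 4 to the basis.

The other S-polynomials (S(f_1,g_3), S(f_2,g_3)) all reduce to 0 modulo the current basis, so we have a Gröbner basis.
Inter-reduce: drop elements whose leading term is divisible by another's, tail-reduce, and make monic.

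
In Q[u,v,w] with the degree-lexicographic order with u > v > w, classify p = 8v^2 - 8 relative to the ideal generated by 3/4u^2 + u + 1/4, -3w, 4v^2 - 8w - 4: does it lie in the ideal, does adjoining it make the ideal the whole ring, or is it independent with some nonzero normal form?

First compute the reduced Gröbner basis of I by Buchberger's algorithm.
f_1 = 3/4u^2 + u + 1/4, LT = u^2.
f_2 = -3w, LT = w.
f_3 = 4v^2 - 8w - 4, LT = v^2.

The S-polynomials (S(f_1,f_2), S(f_1,f_3), S(f_2,f_3)) all reduce to 0 modulo the current basis, so we have a Gröbner basis.
Inter-reduce: drop elements whose leading term is divisible by another's, tail-reduce, and make monic.
Reduced Gröbner basis: {u^2 + 4/3u + 1/3, v^2 - 1, w}.
Label its elements g_1 = u^2 + 4/3u + 1/3, g_2 = v^2 - 1, g_3 = w.

Reduce p = 8v^2 - 8 modulo G:
  leading term v^2: subtract (8)·g_2 from 8v^2 - 8 → 0
  normal form = 0.
Since the normal form is 0, p ∈ I.

8v^2 - 8 lies in I (it reduces to 0).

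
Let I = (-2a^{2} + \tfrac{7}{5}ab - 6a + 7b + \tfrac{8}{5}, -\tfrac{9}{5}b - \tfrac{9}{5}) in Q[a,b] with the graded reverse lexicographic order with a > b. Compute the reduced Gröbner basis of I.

f_1 = -2a^{2} + \tfrac{7}{5}ab - 6a + 7b + \tfrac{8}{5}, LT = a^{2}.
f_2 = -\tfrac{9}{5}b - \tfrac{9}{5}, LT = b.

The S-polynomials (S(f_1,f_2)) all reduce to 0 modulo the current basis, so we have a Gröbner basis.

G = {a^{2} + \tfrac{37}{10}a + \tfrac{27}{10}, b + 1}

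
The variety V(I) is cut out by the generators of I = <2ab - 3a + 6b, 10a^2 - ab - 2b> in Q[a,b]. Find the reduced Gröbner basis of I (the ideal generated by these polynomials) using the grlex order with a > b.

G = {a^2 - 3/20a + 1/10b, ab - 3/2a + 3b, b^2 - 45a + 93b}

The reduced Gröbner basis is the canonical form of the ideal for this ordering.

f_1 = 2ab - 3a + 6b, LT = ab.
f_2 = 10a^2 - ab - 2b, LT = a^2.

S(f_1,f_2): lcm = a^2b. S = 1/10ab^2 - 3/2a^2 + 3ab + 1/5b^2.
  leading term ab^2: subtract (1/20b)·f_1 from 1/10ab^2 - 3/2a^2 + 3ab + 1/5b^2 → -3/2a^2 + 63/20ab - 1/10b^2
  leading term a^2: subtract (-3/20)·f_2 from -3/2a^2 + 63/20ab - 1/10b^2 → 3ab - 1/10b^2 - 3/10b
  leading term ab: subtract (3/2)·f_1 from 3ab - 1/10b^2 - 3/10b → -1/10b^2 + 9/2a - 93/10b
  leading term b^2: no divisor's leading term divides it; move -1/10b^2 to the remainder.
  leading term a: no divisor's leading term divides it; move 9/2a to the remainder.
  leading term b: no divisor's leading term divides it; move -93/10b to the remainder.
  remainder -1/10b^2 + 9/2a - 93/10b ≠ 0; add g_3 = -1/10b^2 + 9/2a - 93/10b to the basis.

The other S-polynomials (S(f_1,g_3), S(f_2,g_3)) all reduce to 0 modulo the current basis, so we have a Gröbner basis.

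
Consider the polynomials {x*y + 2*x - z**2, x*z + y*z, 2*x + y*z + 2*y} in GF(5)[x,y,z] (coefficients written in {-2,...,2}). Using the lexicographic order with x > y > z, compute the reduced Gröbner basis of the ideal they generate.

G = {x - 2*y*z + y, y**2 + 2*y + 2*z**3 + z**2, y*z**2, z**4}

f_1 = x*y + 2*x - z**2, LT = x*y.
f_2 = x*z + y*z, LT = x*z.
f_3 = 2*x + y*z + 2*y, LT = x.

S(f_1,f_2): lcm = x*y*z. S = 2*x*z - y**2*z - z**3.
  leading term x*z: subtract (2)·f_2 from 2*x*z - y**2*z - z**3 → -y**2*z - 2*y*z - z**3
  leading term y**2*z: no divisor's leading term divides it; move -y**2*z to the remainder.
  leading term y*z: no divisor's leading term divides it; move -2*y*z to the remainder.
  leading term z**3: no divisor's leading term divides it; move -z**3 to the remainder.
  remainder -y**2*z - 2*y*z - z**3 ≠ 0; add g_4 = -y**2*z - 2*y*z - z**3 to the basis.

S(f_1,f_3): lcm = x*y. S = 2*x + 2*y**2*z - y**2 - z**2.
  leading term x: subtract (1)·f_3 from 2*x + 2*y**2*z - y**2 - z**2 → 2*y**2*z - y**2 - y*z - 2*y - z**2
  leading term y**2*z: subtract (-2)·g_4 from 2*y**2*z - y**2 - y*z - 2*y - z**2 → -y**2 - 2*y - 2*z**3 - z**2
  leading term y**2: no divisor's leading term divides it; move -y**2 to the remainder.
  leading term y: no divisor's leading term divides it; move -2*y to the remainder.
  leading term z**3: no divisor's leading term divides it; move -2*z**3 to the remainder.
  leading term z**2: no divisor's leading term divides it; move -z**2 to the remainder.
  remainder -y**2 - 2*y - 2*z**3 - z**2 ≠ 0; add g_5 = -y**2 - 2*y - 2*z**3 - z**2 to the basis.

S(f_2,f_3): lcm = x*z. S = 2*y*z**2.
  leading term y*z**2: no divisor's leading term divides it; move 2*y*z**2 to the remainder.
  remainder 2*y*z**2 ≠ 0; add g_6 = 2*y*z**2 to the basis.

S(g_4,g_5): lcm = y**2*z. S = -2*z**4.
  leading term z**4: no divisor's leading term divides it; move -2*z**4 to the remainder.
  remainder -2*z**4 ≠ 0; add g_7 = -2*z**4 to the basis.

The other S-polynomials (S(f_1,g_4), S(f_2,g_4), S(f_3,g_4), S(f_1,g_5), S(f_2,g_5), S(f_3,g_5), S(f_1,g_6), S(f_2,g_6), S(f_3,g_6), S(g_4,g_6), S(g_5,g_6), S(f_1,g_7), S(f_2,g_7), S(f_3,g_7), S(g_4,g_7), S(g_5,g_7), S(g_6,g_7)) all reduce to 0 modulo the current basis, so we have a Gröbner basis.
Inter-reduce: drop elements whose leading term is divisible by another's, tail-reduce, and make monic.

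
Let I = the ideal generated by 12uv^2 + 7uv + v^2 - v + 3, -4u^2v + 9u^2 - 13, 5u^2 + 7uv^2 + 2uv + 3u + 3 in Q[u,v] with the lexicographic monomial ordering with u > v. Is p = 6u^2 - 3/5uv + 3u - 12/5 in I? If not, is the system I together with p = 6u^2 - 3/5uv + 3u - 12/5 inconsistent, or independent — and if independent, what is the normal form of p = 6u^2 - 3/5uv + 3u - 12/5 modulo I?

6u^2 - 3/5uv + 3u - 12/5 lies in I (it reduces to 0).

First compute the reduced Gröbner basis of I by Buchberger's algorithm.
f_1 = 12uv^2 + 7uv + v^2 - v + 3, LT = uv^2.
f_2 = -4u^2v + 9u^2 - 13, LT = u^2v.
f_3 = 5u^2 + 7uv^2 + 2uv + 3u + 3, LT = u^2.

S(f_1,f_2): lcm = u^2v^2. S = 17/6u^2v + 1/12uv^2 - 1/12uv + 1/4u - 13/4v.
  reduce S modulo (f_1, f_2, f_3):
  remainder 727/288uv - 143/40u + 1061/1440v^2 - 5741/1440v - 1039/96 ≠ 0; add h_4 = 727/288uv - 143/40u + 1061/1440v^2 - 5741/1440v - 1039/96 to the basis.

S(f_1,f_3): lcm = u^2v^2. S = 7/12u^2v - 7/5uv^4 - 2/5uv^3 - 31/60uv^2 - 1/12uv + 1/4u - 3/5v^2.
  reduce S modulo (f_1, f_2, f_3, h_4):
  remainder 651347/872400u + 7/60v^4 - 109/720v^3 - 689627/2617200v^2 + 2908837/2617200v + 97019/52344 ≠ 0; add h_5 = 651347/872400u + 7/60v^4 - 109/720v^3 - 689627/2617200v^2 + 2908837/2617200v + 97019/52344 to the basis.

S(f_2,f_3): lcm = u^2v. S = -9/4u^2 - 7/5uv^3 - 2/5uv^2 - 3/5uv - 3/5v + 13/4.
  reduce S modulo (f_1, f_2, f_3, h_4, h_5):
  remainder 596267/3256735v^4 - 78755/651347v^3 - 1002049/3256735v^2 - 3324273/3256735v - 3312266/3256735 ≠ 0; add h_6 = 596267/3256735v^4 - 78755/651347v^3 - 1002049/3256735v^2 - 3324273/3256735v - 3312266/3256735 to the basis.

S(f_1,h_4): lcm = uv^2. S = 87221/43620uv - 1061/3635v^3 + 72527/43620v^2 + 36677/8724v + 1/4.
  reduce S modulo (f_1, f_2, f_3, h_4, h_5, h_6):
  remainder -613764/61926587v^3 + 82661778/61926587v^2 + 42085344/61926587v - 41190198/61926587 ≠ 0; add h_7 = -613764/61926587v^3 + 82661778/61926587v^2 + 42085344/61926587v - 41190198/61926587 to the basis.

S(f_2,h_4): lcm = u^2v. S = -12123/14540u^2 - 1061/3635uv^2 + 5741/3635uv + 3117/727u + 13/4.
  reduce S modulo (f_1, f_2, f_3, h_4, h_5, h_6, h_7):
  remainder 5637483631/61973115v^2 + 6051815266/185919345v - 10860635627/185919345 ≠ 0; add h_8 = 5637483631/61973115v^2 + 6051815266/185919345v - 10860635627/185919345 to the basis.

S(f_1,h_5): lcm = uv^2. S = 7/12uv - 101780/651347v^6 + 396215/1954041v^5 + 689627/1954041v^4 - 2908837/1954041v^3 - 18752453/7816164v^2 - 1/12v + 1/4.
  reduce S modulo (f_1, f_2, f_3, h_4, h_5, h_6, h_7, h_8):
  remainder -1200306982466543600/30253009069849293v - 1200306982466543600/30253009069849293 ≠ 0; add h_9 = -1200306982466543600/30253009069849293v - 1200306982466543600/30253009069849293 to the basis.

The other S-polynomials (S(f_3,h_4), S(f_2,h_5), S(f_3,h_5), S(h_4,h_5), S(f_1,h_6), S(f_2,h_6), S(f_3,h_6), S(h_4,h_6), S(h_5,h_6), S(f_1,h_7), S(f_2,h_7), S(f_3,h_7), S(h_4,h_7), S(h_5,h_7), S(h_6,h_7), S(f_1,h_8), S(f_2,h_8), S(f_3,h_8), S(h_4,h_8), S(h_5,h_8), S(h_6,h_8), S(h_7,h_8), S(f_1,h_9), S(f_2,h_9), S(f_3,h_9), S(h_4,h_9), S(h_5,h_9), S(h_6,h_9), S(h_7,h_9), S(h_8,h_9)) all reduce to 0 modulo the current basis, so we have a Gröbner basis.
Inter-reduce: drop elements whose leading term is divisible by another's, tail-reduce, and make monic.
Reduced Gröbner basis: {u + 1, v + 1}.
Label its elements g_1 = u + 1, g_2 = v + 1.

Reduce p = 6u^2 - 3/5uv + 3u - 12/5 modulo G:
  leading term u^2: subtract (6u)·g_1 from 6u^2 - 3/5uv + 3u - 12/5 → -3/5uv - 3u - 12/5
  leading term uv: subtract (-3/5v)·g_1 from -3/5uv - 3u - 12/5 → -3u + 3/5v - 12/5
  leading term u: subtract (-3)·g_1 from -3u + 3/5v - 12/5 → 3/5v + 3/5
  leading term v: subtract (3/5)·g_2 from 3/5v + 3/5 → 0
  normal form = 0.
Since the normal form is 0, p ∈ I.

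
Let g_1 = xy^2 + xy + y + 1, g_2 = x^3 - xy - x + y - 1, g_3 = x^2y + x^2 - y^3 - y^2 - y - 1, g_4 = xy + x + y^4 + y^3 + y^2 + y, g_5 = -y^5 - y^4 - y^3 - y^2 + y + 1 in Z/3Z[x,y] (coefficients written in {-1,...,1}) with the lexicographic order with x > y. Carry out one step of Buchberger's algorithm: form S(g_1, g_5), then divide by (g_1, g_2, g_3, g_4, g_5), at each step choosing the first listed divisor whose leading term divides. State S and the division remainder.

S(g_1, g_5) = -xy^3 - xy^2 + xy + x + y^4 + y^3; remainder on division = 0.

lcm(LM(g_1), LM(g_5)) = xy^5.
S = (lcm/LT(g_1))·g_1 − (lcm/LT(g_5))·g_5 = -xy^3 - xy^2 + xy + x + y^4 + y^3.
Reduce S modulo (g_1, g_2, g_3, g_4, g_5) in that order:
  leading term xy^3: subtract (-y)·g_1 from -xy^3 - xy^2 + xy + x + y^4 + y^3 → xy + x + y^4 + y^3 + y^2 + y
  leading term xy: subtract (1)·g_4 from xy + x + y^4 + y^3 + y^2 + y → 0
The remainder is 0, so this S-polynomial contributes no new basis element.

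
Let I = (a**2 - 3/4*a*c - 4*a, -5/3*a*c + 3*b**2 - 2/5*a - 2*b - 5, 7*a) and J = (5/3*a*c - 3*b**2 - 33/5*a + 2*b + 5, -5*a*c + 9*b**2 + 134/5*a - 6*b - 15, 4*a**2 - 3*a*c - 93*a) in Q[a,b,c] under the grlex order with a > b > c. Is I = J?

Yes, the ideals are equal.

Since reduced Gröbner bases are canonical representatives of ideals under a given ordering, it suffices to compute and compare them.
Buchberger on the first generating set:
f_1 = a**2 - 3/4*a*c - 4*a, LT = a**2.
f_2 = -5/3*a*c + 3*b**2 - 2/5*a - 2*b - 5, LT = a*c.
f_3 = 7*a, LT = a.

S(f_1,f_2): lcm = a**2*c. S = 9/5*a*b**2 - 3/4*a*c**2 - 6/25*a**2 - 6/5*a*b - 4*a*c - 3*a.
  leading term a*b**2: subtract (9/35*b**2)·f_3 from 9/5*a*b**2 - 3/4*a*c**2 - 6/25*a**2 - 6/5*a*b - 4*a*c - 3*a → -3/4*a*c**2 - 6/25*a**2 - 6/5*a*b - 4*a*c - 3*a
  leading term a*c**2: subtract (9/20*c)·f_2 from -3/4*a*c**2 - 6/25*a**2 - 6/5*a*b - 4*a*c - 3*a → -27/20*b**2*c - 6/25*a**2 - 6/5*a*b - 191/50*a*c + 9/10*b*c - 3*a + 9/4*c
  leading term b**2*c: no divisor's leading term divides it; move -27/20*b**2*c to the remainder.
  leading term a**2: subtract (-6/25)·f_1 from -6/25*a**2 - 6/5*a*b - 191/50*a*c + 9/10*b*c - 3*a + 9/4*c → -6/5*a*b - 4*a*c + 9/10*b*c - 99/25*a + 9/4*c
  leading term a*b: subtract (-6/35*b)·f_3 from -6/5*a*b - 4*a*c + 9/10*b*c - 99/25*a + 9/4*c → -4*a*c + 9/10*b*c - 99/25*a + 9/4*c
  leading term a*c: subtract (12/5)·f_2 from -4*a*c + 9/10*b*c - 99/25*a + 9/4*c → -36/5*b**2 + 9/10*b*c - 3*a + 24/5*b + 9/4*c + 12
  leading term b**2: no divisor's leading term divides it; move -36/5*b**2 to the remainder.
  leading term b*c: no divisor's leading term divides it; move 9/10*b*c to the remainder.
  leading term a: subtract (-3/7)·f_3 from -3*a + 24/5*b + 9/4*c + 12 → 24/5*b + 9/4*c + 12
  leading term b: no divisor's leading term divides it; move 24/5*b to the remainder.
  leading term c: no divisor's leading term divides it; move 9/4*c to the remainder.
  leading term 1: no divisor's leading term divides it; move 12 to the remainder.
  remainder -27/20*b**2*c - 36/5*b**2 + 9/10*b*c + 24/5*b + 9/4*c + 12 ≠ 0; add g_4 = -27/20*b**2*c - 36/5*b**2 + 9/10*b*c + 24/5*b + 9/4*c + 12 to the basis.

S(f_1,f_3): lcm = a**2. S = -3/4*a*c - 4*a.
  leading term a*c: subtract (9/20)·f_2 from -3/4*a*c - 4*a → -27/20*b**2 - 191/50*a + 9/10*b + 9/4
  leading term b**2: no divisor's leading term divides it; move -27/20*b**2 to the remainder.
  leading term a: subtract (-191/350)·f_3 from -191/50*a + 9/10*b + 9/4 → 9/10*b + 9/4
  leading term b: no divisor's leading term divides it; move 9/10*b to the remainder.
  leading term 1: no divisor's leading term divides it; move 9/4 to the remainder.
  remainder -27/20*b**2 + 9/10*b + 9/4 ≠ 0; add g_5 = -27/20*b**2 + 9/10*b + 9/4 to the basis.

The other S-polynomials (S(f_2,f_3), S(f_1,g_4), S(f_2,g_4), S(f_3,g_4), S(f_1,g_5), S(f_2,g_5), S(f_3,g_5), S(g_4,g_5)) all reduce to 0 modulo the current basis, so we have a Gröbner basis.
Inter-reduce: drop elements whose leading term is divisible by another's, tail-reduce, and make monic.
Reduced Gröbner basis: {b**2 - 2/3*b - 5/3, a}.

Buchberger on the second generating set:
h_1 = 5/3*a*c - 3*b**2 - 33/5*a + 2*b + 5, LT = a*c.
h_2 = -5*a*c + 9*b**2 + 134/5*a - 6*b - 15, LT = a*c.
h_3 = 4*a**2 - 3*a*c - 93*a, LT = a**2.

S(h_1,h_2): lcm = a*c. S = 7/5*a.
  leading term a: no divisor's leading term divides it; move 7/5*a to the remainder.
  remainder 7/5*a ≠ 0; add k_4 = 7/5*a to the basis.

S(h_1,h_3): lcm = a**2*c. S = -9/5*a*b**2 + 3/4*a*c**2 - 99/25*a**2 + 6/5*a*b + 93/4*a*c + 3*a.
  leading term a*b**2: subtract (-9/7*b**2)·k_4 from -9/5*a*b**2 + 3/4*a*c**2 - 99/25*a**2 + 6/5*a*b + 93/4*a*c + 3*a → 3/4*a*c**2 - 99/25*a**2 + 6/5*a*b + 93/4*a*c + 3*a
  leading term a*c**2: subtract (9/20*c)·h_1 from 3/4*a*c**2 - 99/25*a**2 + 6/5*a*b + 93/4*a*c + 3*a → 27/20*b**2*c - 99/25*a**2 + 6/5*a*b + 1311/50*a*c - 9/10*b*c + 3*a - 9/4*c
  leading term b**2*c: no divisor's leading term divides it; move 27/20*b**2*c to the remainder.
  leading term a**2: subtract (-99/100)·h_3 from -99/25*a**2 + 6/5*a*b + 1311/50*a*c - 9/10*b*c + 3*a - 9/4*c → 6/5*a*b + 93/4*a*c - 9/10*b*c - 8907/100*a - 9/4*c
  leading term a*b: subtract (6/7*b)·k_4 from 6/5*a*b + 93/4*a*c - 9/10*b*c - 8907/100*a - 9/4*c → 93/4*a*c - 9/10*b*c - 8907/100*a - 9/4*c
  leading term a*c: subtract (279/20)·h_1 from 93/4*a*c - 9/10*b*c - 8907/100*a - 9/4*c → 837/20*b**2 - 9/10*b*c + 3*a - 279/10*b - 9/4*c - 279/4
  leading term b**2: no divisor's leading term divides it; move 837/20*b**2 to the remainder.
  leading term b*c: no divisor's leading term divides it; move -9/10*b*c to the remainder.
  leading term a: subtract (15/7)·k_4 from 3*a - 279/10*b - 9/4*c - 279/4 → -279/10*b - 9/4*c - 279/4
  leading term b: no divisor's leading term divides it; move -279/10*b to the remainder.
  leading term c: no divisor's leading term divides it; move -9/4*c to the remainder.
  leading term 1: no divisor's leading term divides it; move -279/4 to the remainder.
  remainder 27/20*b**2*c + 837/20*b**2 - 9/10*b*c - 279/10*b - 9/4*c - 279/4 ≠ 0; add k_5 = 27/20*b**2*c + 837/20*b**2 - 9/10*b*c - 279/10*b - 9/4*c - 279/4 to the basis.

S(h_2,h_3): lcm = a**2*c. S = -9/5*a*b**2 + 3/4*a*c**2 - 134/25*a**2 + 6/5*a*b + 93/4*a*c + 3*a.
  leading term a*b**2: subtract (-9/7*b**2)·k_4 from -9/5*a*b**2 + 3/4*a*c**2 - 134/25*a**2 + 6/5*a*b + 93/4*a*c + 3*a → 3/4*a*c**2 - 134/25*a**2 + 6/5*a*b + 93/4*a*c + 3*a
  leading term a*c**2: subtract (9/20*c)·h_1 from 3/4*a*c**2 - 134/25*a**2 + 6/5*a*b + 93/4*a*c + 3*a → 27/20*b**2*c - 134/25*a**2 + 6/5*a*b + 1311/50*a*c - 9/10*b*c + 3*a - 9/4*c
  leading term b**2*c: subtract (1)·k_5 from 27/20*b**2*c - 134/25*a**2 + 6/5*a*b + 1311/50*a*c - 9/10*b*c + 3*a - 9/4*c → -134/25*a**2 + 6/5*a*b + 1311/50*a*c - 837/20*b**2 + 3*a + 279/10*b + 279/4
  leading term a**2: subtract (-67/50)·h_3 from -134/25*a**2 + 6/5*a*b + 1311/50*a*c - 837/20*b**2 + 3*a + 279/10*b + 279/4 → 6/5*a*b + 111/5*a*c - 837/20*b**2 - 6081/50*a + 279/10*b + 279/4
  leading term a*b: subtract (6/7*b)·k_4 from 6/5*a*b + 111/5*a*c - 837/20*b**2 - 6081/50*a + 279/10*b + 279/4 → 111/5*a*c - 837/20*b**2 - 6081/50*a + 279/10*b + 279/4
  leading term a*c: subtract (333/25)·h_1 from 111/5*a*c - 837/20*b**2 - 6081/50*a + 279/10*b + 279/4 → -189/100*b**2 - 8427/250*a + 63/50*b + 63/20
  leading term b**2: no divisor's leading term divides it; move -189/100*b**2 to the remainder.
  leading term a: subtract (-8427/350)·k_4 from -8427/250*a + 63/50*b + 63/20 → 63/50*b + 63/20
  leading term b: no divisor's leading term divides it; move 63/50*b to the remainder.
  leading term 1: no divisor's leading term divides it; move 63/20 to the remainder.
  remainder -189/100*b**2 + 63/50*b + 63/20 ≠ 0; add k_6 = -189/100*b**2 + 63/50*b + 63/20 to the basis.

The other S-polynomials (S(h_1,k_4), S(h_2,k_4), S(h_3,k_4), S(h_1,k_5), S(h_2,k_5), S(h_3,k_5), S(k_4,k_5), S(h_1,k_6), S(h_2,k_6), S(h_3,k_6), S(k_4,k_6), S(k_5,k_6)) all reduce to 0 modulo the current basis, so we have a Gröbner basis.
Inter-reduce: drop elements whose leading term is divisible by another's, tail-reduce, and make monic.
Reduced Gröbner basis: {b**2 - 2/3*b - 5/3, a}.

Same reduced basis, so the two generating sets span the same ideal.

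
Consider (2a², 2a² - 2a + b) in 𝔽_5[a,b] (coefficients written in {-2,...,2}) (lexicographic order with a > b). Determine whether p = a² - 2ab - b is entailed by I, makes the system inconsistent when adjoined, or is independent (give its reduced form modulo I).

a² - 2ab - b is independent of I; its normal form modulo I is -b.

First compute the reduced Gröbner basis of I by Buchberger's algorithm.
f_1 = 2a², LT = a².
f_2 = 2a² - 2a + b, LT = a².

S(f_1,f_2): lcm = a². S = a + 2b.
  leading term a: no divisor's leading term divides it; move a to the remainder.
  leading term b: no divisor's leading term divides it; move 2b to the remainder.
  remainder a + 2b ≠ 0; add h_3 = a + 2b to the basis.

S(f_1,h_3): lcm = a². S = -2ab.
  leading term ab: subtract (-2b)·h_3 from -2ab → -b²
  leading term b²: no divisor's leading term divides it; move -b² to the remainder.
  remainder -b² ≠ 0; add h_4 = -b² to the basis.

S(f_2,h_3): lcm = a². S = -2ab - a - 2b.
  leading term ab: subtract (-2b)·h_3 from -2ab - a - 2b → -a - b² - 2b
  leading term a: subtract (-1)·h_3 from -a - b² - 2b → -b²
  leading term b²: subtract (1)·h_4 from -b² → 0
  remainder 0.

S(f_1,h_4): leading monomials are coprime, so the S-polynomial reduces to 0 (Buchberger's first criterion).
S(f_2,h_4): leading monomials are coprime, so the S-polynomial reduces to 0 (Buchberger's first criterion).
S(h_3,h_4): leading monomials are coprime, so the S-polynomial reduces to 0 (Buchberger's first criterion).
Every S-polynomial of the final basis reduces to 0, so we have a Gröbner basis.
Inter-reduce: drop elements whose leading term is divisible by another's, tail-reduce, and make monic.
Reduced Gröbner basis: {a + 2b, b²}.
Label its elements g_1 = a + 2b, g_2 = b².

Reduce p = a² - 2ab - b modulo G:
  leading term a²: subtract (a)·g_1 from a² - 2ab - b → ab - b
  leading term ab: subtract (b)·g_1 from ab - b → -2b² - b
  leading term b²: subtract (-2)·g_2 from -2b² - b → -b
  leading term b: no divisor's leading term divides it; move -b to the remainder.
  normal form = -b.
The normal form is nonzero, so p ∉ I. Since p minus its normal form lies in I, I + (p) = I + (r) where r = -b; decide whether this ideal is the whole ring.
Run Buchberger on G together with r (pairs among the g_i already reduce to 0 since G is a Gröbner basis):
g_1 = a + 2b, LT = a.
g_2 = b², LT = b².
r = -b, LT = b.

S(g_1,g_2): leading monomials are coprime, so the S-polynomial reduces to 0 (Buchberger's first criterion).
S(g_1,r): leading monomials are coprime, so the S-polynomial reduces to 0 (Buchberger's first criterion).
S(g_2,r): lcm = b². S = 0.
  remainder 0.

Every S-polynomial of the final basis reduces to 0, so we have a Gröbner basis.
Inter-reduce: drop elements whose leading term is divisible by another's, tail-reduce, and make monic.
Reduced Gröbner basis: {a, b}.
The reduced Gröbner basis of I + (p) is {a, b} ≠ {1}, a proper ideal, so the enlarged system stays consistent: p is independent of I, with normal form -b.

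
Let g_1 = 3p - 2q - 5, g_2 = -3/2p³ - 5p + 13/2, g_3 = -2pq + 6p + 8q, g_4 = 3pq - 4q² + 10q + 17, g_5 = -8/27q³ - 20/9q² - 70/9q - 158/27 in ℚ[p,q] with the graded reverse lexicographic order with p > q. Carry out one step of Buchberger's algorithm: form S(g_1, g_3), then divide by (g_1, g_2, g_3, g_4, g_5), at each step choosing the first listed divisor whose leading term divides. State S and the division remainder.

lcm(LM(g_1), LM(g_3)) = pq.
S = (lcm/LT(g_1))·g_1 − (lcm/LT(g_3))·g_3 = -⅔q² + 3p + 7/3q.
Reduce S modulo (g_1, g_2, g_3, g_4, g_5) in that order:
  leading term q²: no divisor's leading term divides it; move -⅔q² to the remainder.
  leading term p: subtract (1)·g_1 from 3p + 7/3q → 13/3q + 5
  leading term q: no divisor's leading term divides it; move 13/3q to the remainder.
  leading term 1: no divisor's leading term divides it; move 5 to the remainder.
The remainder -⅔q² + 13/3q + 5 is nonzero, so it would be added as the next basis element.

S(g_1, g_3) = -⅔q² + 3p + 7/3q; remainder on division = -⅔q² + 13/3q + 5.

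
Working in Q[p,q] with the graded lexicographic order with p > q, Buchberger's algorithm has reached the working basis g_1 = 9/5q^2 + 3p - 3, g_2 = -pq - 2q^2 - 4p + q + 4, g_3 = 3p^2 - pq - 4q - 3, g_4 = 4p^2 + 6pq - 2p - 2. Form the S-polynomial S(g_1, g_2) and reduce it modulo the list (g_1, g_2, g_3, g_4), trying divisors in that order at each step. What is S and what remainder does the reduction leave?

S(g_1, g_2) = -2q^3 + 5/3p^2 - 4pq + q^2 - 5/3p + 4q; remainder on division = -88/27p + 25/9q + 88/27.

lcm(LM(g_1), LM(g_2)) = pq^2.
S = (lcm/LT(g_1))·g_1 − (lcm/LT(g_2))·g_2 = -2q^3 + 5/3p^2 - 4pq + q^2 - 5/3p + 4q.
Reduce S modulo (g_1, g_2, g_3, g_4) in that order:
  leading term q^3: subtract (-10/9q)·g_1 from -2q^3 + 5/3p^2 - 4pq + q^2 - 5/3p + 4q → 5/3p^2 - 2/3pq + q^2 - 5/3p + 2/3q
  leading term p^2: subtract (5/9)·g_3 from 5/3p^2 - 2/3pq + q^2 - 5/3p + 2/3q → -1/9pq + q^2 - 5/3p + 26/9q + 5/3
  leading term pq: subtract (1/9)·g_2 from -1/9pq + q^2 - 5/3p + 26/9q + 5/3 → 11/9q^2 - 11/9p + 25/9q + 11/9
  leading term q^2: subtract (55/81)·g_1 from 11/9q^2 - 11/9p + 25/9q + 11/9 → -88/27p + 25/9q + 88/27
  leading term p: no divisor's leading term divides it; move -88/27p to the remainder.
  leading term q: no divisor's leading term divides it; move 25/9q to the remainder.
  leading term 1: no divisor's leading term divides it; move 88/27 to the remainder.
The remainder -88/27p + 25/9q + 88/27 is nonzero, so it would be added as the next basis element.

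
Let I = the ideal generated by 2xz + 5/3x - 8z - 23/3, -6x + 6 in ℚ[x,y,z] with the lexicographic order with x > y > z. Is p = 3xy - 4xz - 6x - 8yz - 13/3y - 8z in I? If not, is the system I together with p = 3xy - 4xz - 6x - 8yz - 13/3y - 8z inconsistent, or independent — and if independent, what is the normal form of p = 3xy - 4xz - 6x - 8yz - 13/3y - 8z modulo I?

3xy - 4xz - 6x - 8yz - 13/3y - 8z is independent of I; its normal form modulo I is 20/3y + 6.

First compute the reduced Gröbner basis of I by Buchberger's algorithm.
f_1 = 2xz + 5/3x - 8z - 23/3, LT = xz.
f_2 = -6x + 6, LT = x.

S(f_1,f_2): lcm = xz. S = ⅚x - 3z - 23/6.
  leading term x: subtract (-5/36)·f_2 from ⅚x - 3z - 23/6 → -3z - 3
  leading term z: no divisor's leading term divides it; move -3z to the remainder.
  leading term 1: no divisor's leading term divides it; move -3 to the remainder.
  remainder -3z - 3 ≠ 0; add h_3 = -3z - 3 to the basis.

The other S-polynomials (S(f_1,h_3), S(f_2,h_3)) all reduce to 0 modulo the current basis, so we have a Gröbner basis.
Inter-reduce: drop elements whose leading term is divisible by another's, tail-reduce, and make monic.
Reduced Gröbner basis: {x - 1, z + 1}.
Label its elements g_1 = x - 1, g_2 = z + 1.

Reduce p = 3xy - 4xz - 6x - 8yz - 13/3y - 8z modulo G:
  leading term xy: subtract (3y)·g_1 from 3xy - 4xz - 6x - 8yz - 13/3y - 8z → -4xz - 6x - 8yz - 4/3y - 8z
  leading term xz: subtract (-4z)·g_1 from -4xz - 6x - 8yz - 4/3y - 8z → -6x - 8yz - 4/3y - 12z
  leading term x: subtract (-6)·g_1 from -6x - 8yz - 4/3y - 12z → -8yz - 4/3y - 12z - 6
  leading term yz: subtract (-8y)·g_2 from -8yz - 4/3y - 12z - 6 → 20/3y - 12z - 6
  leading term y: no divisor's leading term divides it; move 20/3y to the remainder.
  leading term z: subtract (-12)·g_2 from -12z - 6 → 6
  leading term 1: no divisor's leading term divides it; move 6 to the remainder.
  normal form = 20/3y + 6.
The normal form is nonzero, so p ∉ I. Since p minus its normal form lies in I, I + (p) = I + (r) where r = 20/3y + 6; decide whether this ideal is the whole ring.
Run Buchberger on G together with r (pairs among the g_i already reduce to 0 since G is a Gröbner basis):
g_1 = x - 1, LT = x.
g_2 = z + 1, LT = z.
r = 20/3y + 6, LT = y.

The S-polynomials (S(g_1,g_2), S(g_1,r), S(g_2,r)) all reduce to 0 modulo the current basis, so we have a Gröbner basis.
Inter-reduce: drop elements whose leading term is divisible by another's, tail-reduce, and make monic.
Reduced Gröbner basis: {x - 1, y + 9/10, z + 1}.
The reduced Gröbner basis of I + (p) is {x - 1, y + 9/10, z + 1} ≠ {1}, a proper ideal, so the enlarged system stays consistent: p is independent of I, with normal form 20/3y + 6.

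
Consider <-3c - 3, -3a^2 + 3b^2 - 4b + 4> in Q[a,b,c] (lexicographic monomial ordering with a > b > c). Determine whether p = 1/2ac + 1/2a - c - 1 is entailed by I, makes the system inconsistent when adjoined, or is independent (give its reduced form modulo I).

1/2ac + 1/2a - c - 1 lies in I (it reduces to 0).

First compute the reduced Gröbner basis of I by Buchberger's algorithm.
f_1 = -3c - 3, LT = c.
f_2 = -3a^2 + 3b^2 - 4b + 4, LT = a^2.

S(f_1,f_2): leading monomials are coprime, so the S-polynomial reduces to 0 (Buchberger's first criterion).
Every S-polynomial of the final basis reduces to 0, so we have a Gröbner basis.
Inter-reduce: drop elements whose leading term is divisible by another's, tail-reduce, and make monic.
Reduced Gröbner basis: {a^2 - b^2 + 4/3b - 4/3, c + 1}.
Label its elements g_1 = a^2 - b^2 + 4/3b - 4/3, g_2 = c + 1.

Reduce p = 1/2ac + 1/2a - c - 1 modulo G:
  leading term ac: subtract (1/2a)·g_2 from 1/2ac + 1/2a - c - 1 → -c - 1
  leading term c: subtract (-1)·g_2 from -c - 1 → 0
  normal form = 0.
Since the normal form is 0, p ∈ I.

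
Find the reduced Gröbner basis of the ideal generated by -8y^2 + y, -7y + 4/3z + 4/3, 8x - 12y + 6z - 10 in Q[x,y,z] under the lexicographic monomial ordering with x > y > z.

G = {x + 13/28z - 43/28, y - 4/21z - 4/21, z^2 + 43/32z + 11/32}

Buchberger's algorithm terminates because the ascending chain of leading-term ideals stabilizes.

f_1 = -8y^2 + y, LT = y^2.
f_2 = -7y + 4/3z + 4/3, LT = y.
f_3 = 8x - 12y + 6z - 10, LT = x.

S(f_1,f_2): lcm = y^2. S = 4/21yz + 11/168y.
  leading term yz: subtract (-4/147z)·f_2 from 4/21yz + 11/168y → 11/168y + 16/441z^2 + 16/441z
  leading term y: subtract (-11/1176)·f_2 from 11/168y + 16/441z^2 + 16/441z → 16/441z^2 + 43/882z + 11/882
  leading term z^2: no divisor's leading term divides it; move 16/441z^2 to the remainder.
  leading term z: no divisor's leading term divides it; move 43/882z to the remainder.
  leading term 1: no divisor's leading term divides it; move 11/882 to the remainder.
  remainder 16/441z^2 + 43/882z + 11/882 ≠ 0; add g_4 = 16/441z^2 + 43/882z + 11/882 to the basis.

S(f_1,f_3): leading monomials are coprime, so the S-polynomial reduces to 0 (Buchberger's first criterion).
S(f_2,f_3): leading monomials are coprime, so the S-polynomial reduces to 0 (Buchberger's first criterion).
S(f_1,g_4): leading monomials are coprime, so the S-polynomial reduces to 0 (Buchberger's first criterion).
S(f_2,g_4): leading monomials are coprime, so the S-polynomial reduces to 0 (Buchberger's first criterion).
S(f_3,g_4): leading monomials are coprime, so the S-polynomial reduces to 0 (Buchberger's first criterion).
Every S-polynomial of the final basis reduces to 0, so we have a Gröbner basis.
Inter-reduce: drop elements whose leading term is divisible by another's, tail-reduce, and make monic.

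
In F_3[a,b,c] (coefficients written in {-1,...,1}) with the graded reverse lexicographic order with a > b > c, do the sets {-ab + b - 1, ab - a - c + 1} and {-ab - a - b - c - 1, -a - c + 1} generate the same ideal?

Equality of ideals is decidable: compute both reduced Gröbner bases (unique for the ordering) and check whether they agree.
Buchberger on the first generating set:
f_1 = -ab + b - 1, LT = ab.
f_2 = ab - a - c + 1, LT = ab.

S(f_1,f_2): lcm = ab. S = a - b + c.
  reduce S modulo (f_1, f_2):
  remainder a - b + c ≠ 0; add g_3 = a - b + c to the basis.

S(f_1,g_3): lcm = ab. S = b^{2} - bc - b + 1.
  reduce S modulo (f_1, f_2, g_3):
  remainder b^{2} - bc - b + 1 ≠ 0; add g_4 = b^{2} - bc - b + 1 to the basis.

The other S-polynomials (S(f_2,g_3), S(f_1,g_4), S(f_2,g_4), S(g_3,g_4)) all reduce to 0 modulo the current basis, so we have a Gröbner basis.
Inter-reduce: drop elements whose leading term is divisible by another's, tail-reduce, and make monic.
Reduced Gröbner basis: {b^{2} - bc - b + 1, a - b + c}.

Buchberger on the second generating set:
h_1 = -ab - a - b - c - 1, LT = ab.
h_2 = -a - c + 1, LT = a.

S(h_1,h_2): lcm = ab. S = -bc + a - b + c + 1.
  reduce S modulo (h_1, h_2):
  remainder -bc - b - 1 ≠ 0; add k_3 = -bc - b - 1 to the basis.

The other S-polynomials (S(h_1,k_3), S(h_2,k_3)) all reduce to 0 modulo the current basis, so we have a Gröbner basis.
Inter-reduce: drop elements whose leading term is divisible by another's, tail-reduce, and make monic.
Reduced Gröbner basis: {bc + b + 1, a + c - 1}.

These differ, so the ideals are not equal.

No, the ideals differ.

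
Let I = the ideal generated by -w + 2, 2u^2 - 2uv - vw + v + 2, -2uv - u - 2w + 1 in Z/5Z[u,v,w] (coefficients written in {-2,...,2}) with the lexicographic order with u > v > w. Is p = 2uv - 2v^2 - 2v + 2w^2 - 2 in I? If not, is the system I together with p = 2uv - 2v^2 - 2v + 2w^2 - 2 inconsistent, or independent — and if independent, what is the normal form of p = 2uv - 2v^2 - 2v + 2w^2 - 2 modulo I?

First compute the reduced Gröbner basis of I by Buchberger's algorithm.
f_1 = -w + 2, LT = w.
f_2 = 2u^2 - 2uv - vw + v + 2, LT = u^2.
f_3 = -2uv - u - 2w + 1, LT = uv.

S(f_1,f_2): leading monomials are coprime, so the S-polynomial reduces to 0 (Buchberger's first criterion).
S(f_1,f_3): leading monomials are coprime, so the S-polynomial reduces to 0 (Buchberger's first criterion).
S(f_2,f_3): lcm = u^2v. S = 2u^2 - uv^2 - uw - 2u + 2v^2w - 2v^2 + v.
  leading term u^2: subtract (1)·f_2 from 2u^2 - uv^2 - uw - 2u + 2v^2w - 2v^2 + v → -uv^2 + 2uv - uw - 2u + 2v^2w - 2v^2 + vw - 2
  leading term uv^2: subtract (-2v)·f_3 from -uv^2 + 2uv - uw - 2u + 2v^2w - 2v^2 + vw - 2 → -uw - 2u + 2v^2w - 2v^2 + 2vw + 2v - 2
  leading term uw: subtract (u)·f_1 from -uw - 2u + 2v^2w - 2v^2 + 2vw + 2v - 2 → u + 2v^2w - 2v^2 + 2vw + 2v - 2
  leading term u: no divisor's leading term divides it; move u to the remainder.
  leading term v^2w: subtract (-2v^2)·f_1 from 2v^2w - 2v^2 + 2vw + 2v - 2 → 2v^2 + 2vw + 2v - 2
  leading term v^2: no divisor's leading term divides it; move 2v^2 to the remainder.
  leading term vw: subtract (-2v)·f_1 from 2vw + 2v - 2 → v - 2
  leading term v: no divisor's leading term divides it; move v to the remainder.
  leading term 1: no divisor's leading term divides it; move -2 to the remainder.
  remainder u + 2v^2 + v - 2 ≠ 0; add h_4 = u + 2v^2 + v - 2 to the basis.

S(f_1,h_4): leading monomials are coprime, so the S-polynomial reduces to 0 (Buchberger's first criterion).
S(f_2,h_4): lcm = u^2. S = -2uv^2 - 2uv + 2u + 2vw - 2v + 1.
  leading term uv^2: subtract (v)·f_3 from -2uv^2 - 2uv + 2u + 2vw - 2v + 1 → -uv + 2u - vw + 2v + 1
  leading term uv: subtract (-2)·f_3 from -uv + 2u - vw + 2v + 1 → -vw + 2v + w - 2
  leading term vw: subtract (v)·f_1 from -vw + 2v + w - 2 → w - 2
  leading term w: subtract (-1)·f_1 from w - 2 → 0
  remainder 0.

S(f_3,h_4): lcm = uv. S = -2u - 2v^3 - v^2 + 2v + w + 2.
  leading term u: subtract (-2)·h_4 from -2u - 2v^3 - v^2 + 2v + w + 2 → -2v^3 - 2v^2 - v + w - 2
  leading term v^3: no divisor's leading term divides it; move -2v^3 to the remainder.
  leading term v^2: no divisor's leading term divides it; move -2v^2 to the remainder.
  leading term v: no divisor's leading term divides it; move -v to the remainder.
  leading term w: subtract (-1)·f_1 from w - 2 → 0
  remainder -2v^3 - 2v^2 - v ≠ 0; add h_5 = -2v^3 - 2v^2 - v to the basis.

S(f_1,h_5): leading monomials are coprime, so the S-polynomial reduces to 0 (Buchberger's first criterion).
S(f_2,h_5): leading monomials are coprime, so the S-polynomial reduces to 0 (Buchberger's first criterion).
S(f_3,h_5): lcm = uv^3. S = 2uv^2 + 2uv + v^2w + 2v^2.
  leading term uv^2: subtract (-v)·f_3 from 2uv^2 + 2uv + v^2w + 2v^2 → uv + v^2w + 2v^2 - 2vw + v
  leading term uv: subtract (2)·f_3 from uv + v^2w + 2v^2 - 2vw + v → 2u + v^2w + 2v^2 - 2vw + v - w - 2
  leading term u: subtract (2)·h_4 from 2u + v^2w + 2v^2 - 2vw + v - w - 2 → v^2w - 2v^2 - 2vw - v - w + 2
  leading term v^2w: subtract (-v^2)·f_1 from v^2w - 2v^2 - 2vw - v - w + 2 → -2vw - v - w + 2
  leading term vw: subtract (2v)·f_1 from -2vw - v - w + 2 → -w + 2
  leading term w: subtract (1)·f_1 from -w + 2 → 0
  remainder 0.

S(h_4,h_5): leading monomials are coprime, so the S-polynomial reduces to 0 (Buchberger's first criterion).
Every S-polynomial of the final basis reduces to 0, so we have a Gröbner basis.
Inter-reduce: drop elements whose leading term is divisible by another's, tail-reduce, and make monic.
Reduced Gröbner basis: {u + 2v^2 + v - 2, v^3 + v^2 - 2v, w - 2}.
Label its elements g_1 = u + 2v^2 + v - 2, g_2 = v^3 + v^2 - 2v, g_3 = w - 2.

Reduce p = 2uv - 2v^2 - 2v + 2w^2 - 2 modulo G:
  leading term uv: subtract (2v)·g_1 from 2uv - 2v^2 - 2v + 2w^2 - 2 → v^3 + v^2 + 2v + 2w^2 - 2
  leading term v^3: subtract (1)·g_2 from v^3 + v^2 + 2v + 2w^2 - 2 → -v + 2w^2 - 2
  leading term v: no divisor's leading term divides it; move -v to the remainder.
  leading term w^2: subtract (2w)·g_3 from 2w^2 - 2 → -w - 2
  leading term w: subtract (-1)·g_3 from -w - 2 → 1
  leading term 1: no divisor's leading term divides it; move 1 to the remainder.
  normal form = -v + 1.
The normal form is nonzero, so p ∉ I. Since p minus its normal form lies in I, I + (p) = I + (r) where r = -v + 1; decide whether this ideal is the whole ring.
Run Buchberger on G together with r (pairs among the g_i already reduce to 0 since G is a Gröbner basis):
g_1 = u + 2v^2 + v - 2, LT = u.
g_2 = v^3 + v^2 - 2v, LT = v^3.
g_3 = w - 2, LT = w.
r = -v + 1, LT = v.

S(g_1,g_2): leading monomials are coprime, so the S-polynomial reduces to 0 (Buchberger's first criterion).
S(g_1,g_3): leading monomials are coprime, so the S-polynomial reduces to 0 (Buchberger's first criterion).
S(g_1,r): leading monomials are coprime, so the S-polynomial reduces to 0 (Buchberger's first criterion).
S(g_2,g_3): leading monomials are coprime, so the S-polynomial reduces to 0 (Buchberger's first criterion).
S(g_2,r): lcm = v^3. S = 2v^2 - 2v.
  leading term v^2: subtract (-2v)·r from 2v^2 - 2v → 0
  remainder 0.

S(g_3,r): leading monomials are coprime, so the S-polynomial reduces to 0 (Buchberger's first criterion).
Every S-polynomial of the final basis reduces to 0, so we have a Gröbner basis.
Inter-reduce: drop elements whose leading term is divisible by another's, tail-reduce, and make monic.
Reduced Gröbner basis: {u + 1, v - 1, w - 2}.
The reduced Gröbner basis of I + (p) is {u + 1, v - 1, w - 2} ≠ {1}, a proper ideal, so the enlarged system stays consistent: p is independent of I, with normal form -v + 1.

The remainder on division by a Gröbner basis is unique — it is the normal form.

2uv - 2v^2 - 2v + 2w^2 - 2 is independent of I; its normal form modulo I is -v + 1.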